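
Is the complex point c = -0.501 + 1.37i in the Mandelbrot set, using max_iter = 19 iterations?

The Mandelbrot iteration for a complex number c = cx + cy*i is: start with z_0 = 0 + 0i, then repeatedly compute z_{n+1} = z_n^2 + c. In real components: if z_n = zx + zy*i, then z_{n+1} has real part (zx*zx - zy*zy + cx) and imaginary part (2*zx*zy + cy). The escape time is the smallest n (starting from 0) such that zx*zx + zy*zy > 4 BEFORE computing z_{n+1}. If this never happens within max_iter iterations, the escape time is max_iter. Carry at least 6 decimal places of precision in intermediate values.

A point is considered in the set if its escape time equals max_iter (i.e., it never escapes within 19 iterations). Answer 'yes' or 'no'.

Answer: no

Derivation:
z_0 = 0 + 0i, c = -0.5010 + 1.3700i
Iter 1: z = -0.5010 + 1.3700i, |z|^2 = 2.1279
Iter 2: z = -2.1269 + -0.0027i, |z|^2 = 4.5237
Escaped at iteration 2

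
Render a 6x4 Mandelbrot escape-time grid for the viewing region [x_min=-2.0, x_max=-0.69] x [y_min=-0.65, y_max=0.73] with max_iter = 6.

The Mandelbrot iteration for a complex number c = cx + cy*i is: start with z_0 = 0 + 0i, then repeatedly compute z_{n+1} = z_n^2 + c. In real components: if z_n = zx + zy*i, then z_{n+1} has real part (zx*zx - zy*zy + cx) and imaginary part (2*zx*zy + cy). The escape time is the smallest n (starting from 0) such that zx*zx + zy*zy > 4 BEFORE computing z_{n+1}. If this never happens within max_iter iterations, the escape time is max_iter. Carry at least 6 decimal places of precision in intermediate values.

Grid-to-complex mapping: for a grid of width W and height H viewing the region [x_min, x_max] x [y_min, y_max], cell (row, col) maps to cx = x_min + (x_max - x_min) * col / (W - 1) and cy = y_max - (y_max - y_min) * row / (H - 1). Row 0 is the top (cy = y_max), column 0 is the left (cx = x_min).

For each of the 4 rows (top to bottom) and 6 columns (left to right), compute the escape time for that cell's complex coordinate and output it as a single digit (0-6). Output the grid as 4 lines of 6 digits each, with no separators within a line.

(row=0, col=0): c = -2.0000 + 0.7300i → escape time 1
(row=0, col=1): c = -1.7380 + 0.7300i → escape time 3
(row=0, col=2): c = -1.4760 + 0.7300i → escape time 3
(row=0, col=3): c = -1.2140 + 0.7300i → escape time 3
(row=0, col=4): c = -0.9520 + 0.7300i → escape time 4
(row=0, col=5): c = -0.6900 + 0.7300i → escape time 5
(row=1, col=0): c = -2.0000 + 0.2700i → escape time 1
(row=1, col=1): c = -1.7380 + 0.2700i → escape time 4
(row=1, col=2): c = -1.4760 + 0.2700i → escape time 5
(row=1, col=3): c = -1.2140 + 0.2700i → escape time 6
(row=1, col=4): c = -0.9520 + 0.2700i → escape time 6
(row=1, col=5): c = -0.6900 + 0.2700i → escape time 6
(row=2, col=0): c = -2.0000 + -0.1900i → escape time 1
(row=2, col=1): c = -1.7380 + -0.1900i → escape time 4
(row=2, col=2): c = -1.4760 + -0.1900i → escape time 5
(row=2, col=3): c = -1.2140 + -0.1900i → escape time 6
(row=2, col=4): c = -0.9520 + -0.1900i → escape time 6
(row=2, col=5): c = -0.6900 + -0.1900i → escape time 6
(row=3, col=0): c = -2.0000 + -0.6500i → escape time 1
(row=3, col=1): c = -1.7380 + -0.6500i → escape time 3
(row=3, col=2): c = -1.4760 + -0.6500i → escape time 3
(row=3, col=3): c = -1.2140 + -0.6500i → escape time 3
(row=3, col=4): c = -0.9520 + -0.6500i → escape time 4
(row=3, col=5): c = -0.6900 + -0.6500i → escape time 6

Answer: 133345
145666
145666
133346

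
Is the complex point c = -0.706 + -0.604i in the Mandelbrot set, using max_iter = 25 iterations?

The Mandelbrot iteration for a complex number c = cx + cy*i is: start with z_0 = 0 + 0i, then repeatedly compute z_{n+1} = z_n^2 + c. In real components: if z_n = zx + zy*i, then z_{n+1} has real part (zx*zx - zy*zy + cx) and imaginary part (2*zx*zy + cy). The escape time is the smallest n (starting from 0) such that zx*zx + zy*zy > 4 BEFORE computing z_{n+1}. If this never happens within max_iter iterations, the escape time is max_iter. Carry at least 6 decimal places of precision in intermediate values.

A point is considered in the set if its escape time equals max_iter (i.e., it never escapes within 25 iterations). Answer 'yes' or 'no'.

Answer: no

Derivation:
z_0 = 0 + 0i, c = -0.7060 + -0.6040i
Iter 1: z = -0.7060 + -0.6040i, |z|^2 = 0.8633
Iter 2: z = -0.5724 + 0.2488i, |z|^2 = 0.3895
Iter 3: z = -0.4403 + -0.8889i, |z|^2 = 0.9840
Iter 4: z = -1.3022 + 0.1788i, |z|^2 = 1.7277
Iter 5: z = 0.9578 + -1.0695i, |z|^2 = 2.0614
Iter 6: z = -0.9325 + -2.6529i, |z|^2 = 7.9074
Escaped at iteration 6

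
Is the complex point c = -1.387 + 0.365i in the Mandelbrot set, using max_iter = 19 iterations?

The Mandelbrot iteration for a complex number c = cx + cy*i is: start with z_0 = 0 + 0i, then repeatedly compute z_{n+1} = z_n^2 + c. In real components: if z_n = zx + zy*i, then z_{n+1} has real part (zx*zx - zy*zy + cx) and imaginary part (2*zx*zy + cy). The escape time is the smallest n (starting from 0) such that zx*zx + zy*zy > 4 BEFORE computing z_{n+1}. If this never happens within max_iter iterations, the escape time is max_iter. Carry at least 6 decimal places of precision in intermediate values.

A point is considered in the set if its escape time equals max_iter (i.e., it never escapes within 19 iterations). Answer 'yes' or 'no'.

Answer: no

Derivation:
z_0 = 0 + 0i, c = -1.3870 + 0.3650i
Iter 1: z = -1.3870 + 0.3650i, |z|^2 = 2.0570
Iter 2: z = 0.4035 + -0.6475i, |z|^2 = 0.5821
Iter 3: z = -1.6434 + -0.1576i, |z|^2 = 2.7257
Iter 4: z = 1.2890 + 0.8830i, |z|^2 = 2.4412
Iter 5: z = -0.5052 + 2.6414i, |z|^2 = 7.2320
Escaped at iteration 5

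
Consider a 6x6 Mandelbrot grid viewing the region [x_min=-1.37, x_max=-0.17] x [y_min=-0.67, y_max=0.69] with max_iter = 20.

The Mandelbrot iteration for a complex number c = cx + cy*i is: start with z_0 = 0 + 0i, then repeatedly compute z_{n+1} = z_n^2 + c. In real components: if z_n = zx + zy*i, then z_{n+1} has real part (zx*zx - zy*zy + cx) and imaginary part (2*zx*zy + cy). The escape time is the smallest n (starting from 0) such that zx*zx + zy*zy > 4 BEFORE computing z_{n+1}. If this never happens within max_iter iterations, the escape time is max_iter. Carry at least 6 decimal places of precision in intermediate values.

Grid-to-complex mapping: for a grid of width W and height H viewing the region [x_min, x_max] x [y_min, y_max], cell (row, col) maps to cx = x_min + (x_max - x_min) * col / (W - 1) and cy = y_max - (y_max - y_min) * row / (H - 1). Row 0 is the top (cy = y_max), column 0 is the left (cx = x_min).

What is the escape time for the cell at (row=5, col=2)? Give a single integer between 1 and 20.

Answer: 4

Derivation:
z_0 = 0 + 0i, c = -0.8900 + -0.6700i
Iter 1: z = -0.8900 + -0.6700i, |z|^2 = 1.2410
Iter 2: z = -0.5468 + 0.5226i, |z|^2 = 0.5721
Iter 3: z = -0.8641 + -1.2415i, |z|^2 = 2.2881
Iter 4: z = -1.6847 + 1.4756i, |z|^2 = 5.0156
Escaped at iteration 4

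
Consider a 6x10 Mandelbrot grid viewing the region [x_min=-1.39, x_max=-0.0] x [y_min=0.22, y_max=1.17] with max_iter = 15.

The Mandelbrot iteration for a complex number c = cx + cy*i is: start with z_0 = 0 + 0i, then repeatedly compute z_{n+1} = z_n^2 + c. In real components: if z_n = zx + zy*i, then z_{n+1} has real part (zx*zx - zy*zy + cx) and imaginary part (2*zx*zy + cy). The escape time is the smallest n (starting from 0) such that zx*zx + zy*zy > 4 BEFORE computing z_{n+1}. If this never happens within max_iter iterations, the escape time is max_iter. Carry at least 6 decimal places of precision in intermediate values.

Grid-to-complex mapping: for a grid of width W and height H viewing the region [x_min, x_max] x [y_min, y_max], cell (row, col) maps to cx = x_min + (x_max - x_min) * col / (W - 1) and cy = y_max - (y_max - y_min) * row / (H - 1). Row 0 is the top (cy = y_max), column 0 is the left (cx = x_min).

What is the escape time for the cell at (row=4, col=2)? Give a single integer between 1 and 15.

Answer: 4

Derivation:
z_0 = 0 + 0i, c = -0.8340 + 0.7478i
Iter 1: z = -0.8340 + 0.7478i, |z|^2 = 1.2547
Iter 2: z = -0.6976 + -0.4995i, |z|^2 = 0.7362
Iter 3: z = -0.5968 + 1.4447i, |z|^2 = 2.4434
Iter 4: z = -2.5650 + -0.9768i, |z|^2 = 7.5332
Escaped at iteration 4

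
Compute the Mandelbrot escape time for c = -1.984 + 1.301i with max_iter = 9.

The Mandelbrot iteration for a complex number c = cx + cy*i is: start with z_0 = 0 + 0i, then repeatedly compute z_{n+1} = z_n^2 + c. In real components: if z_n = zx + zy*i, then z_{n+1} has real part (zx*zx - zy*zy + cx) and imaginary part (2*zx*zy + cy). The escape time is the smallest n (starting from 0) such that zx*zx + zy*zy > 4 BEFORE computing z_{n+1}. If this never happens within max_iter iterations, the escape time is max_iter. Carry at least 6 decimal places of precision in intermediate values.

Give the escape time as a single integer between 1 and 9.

z_0 = 0 + 0i, c = -1.9840 + 1.3010i
Iter 1: z = -1.9840 + 1.3010i, |z|^2 = 5.6289
Escaped at iteration 1

Answer: 1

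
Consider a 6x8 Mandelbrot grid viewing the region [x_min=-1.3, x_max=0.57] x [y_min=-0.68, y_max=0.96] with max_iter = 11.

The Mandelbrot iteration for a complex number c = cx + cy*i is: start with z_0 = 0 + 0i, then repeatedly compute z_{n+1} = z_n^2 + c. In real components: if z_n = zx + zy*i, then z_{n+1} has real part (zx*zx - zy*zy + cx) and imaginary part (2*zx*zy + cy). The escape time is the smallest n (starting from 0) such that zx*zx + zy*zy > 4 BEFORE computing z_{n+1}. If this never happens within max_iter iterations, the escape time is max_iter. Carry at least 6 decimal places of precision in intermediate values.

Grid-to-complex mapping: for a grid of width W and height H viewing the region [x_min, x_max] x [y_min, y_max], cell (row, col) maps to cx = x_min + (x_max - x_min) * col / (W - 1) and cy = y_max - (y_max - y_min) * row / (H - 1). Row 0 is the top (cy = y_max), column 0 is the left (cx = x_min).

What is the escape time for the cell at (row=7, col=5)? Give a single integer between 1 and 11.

Answer: 3

Derivation:
z_0 = 0 + 0i, c = 0.5700 + -0.6800i
Iter 1: z = 0.5700 + -0.6800i, |z|^2 = 0.7873
Iter 2: z = 0.4325 + -1.4552i, |z|^2 = 2.3047
Iter 3: z = -1.3606 + -1.9387i, |z|^2 = 5.6098
Escaped at iteration 3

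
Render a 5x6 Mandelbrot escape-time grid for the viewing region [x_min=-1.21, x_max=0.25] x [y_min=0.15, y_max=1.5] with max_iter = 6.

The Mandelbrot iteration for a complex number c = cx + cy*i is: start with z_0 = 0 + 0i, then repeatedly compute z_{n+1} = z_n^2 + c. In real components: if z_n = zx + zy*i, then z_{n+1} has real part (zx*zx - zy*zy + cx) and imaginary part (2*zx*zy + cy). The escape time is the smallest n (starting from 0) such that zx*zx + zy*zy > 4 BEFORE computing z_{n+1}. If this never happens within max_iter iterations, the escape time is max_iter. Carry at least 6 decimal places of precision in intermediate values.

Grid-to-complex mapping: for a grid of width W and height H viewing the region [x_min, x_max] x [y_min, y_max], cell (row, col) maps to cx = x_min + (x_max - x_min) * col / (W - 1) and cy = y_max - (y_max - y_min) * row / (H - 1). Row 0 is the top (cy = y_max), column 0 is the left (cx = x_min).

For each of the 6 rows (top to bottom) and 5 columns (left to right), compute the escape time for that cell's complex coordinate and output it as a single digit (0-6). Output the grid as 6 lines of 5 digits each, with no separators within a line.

(row=0, col=0): c = -1.2100 + 1.5000i → escape time 2
(row=0, col=1): c = -0.8450 + 1.5000i → escape time 2
(row=0, col=2): c = -0.4800 + 1.5000i → escape time 2
(row=0, col=3): c = -0.1150 + 1.5000i → escape time 2
(row=0, col=4): c = 0.2500 + 1.5000i → escape time 2
(row=1, col=0): c = -1.2100 + 1.2300i → escape time 2
(row=1, col=1): c = -0.8450 + 1.2300i → escape time 3
(row=1, col=2): c = -0.4800 + 1.2300i → escape time 3
(row=1, col=3): c = -0.1150 + 1.2300i → escape time 3
(row=1, col=4): c = 0.2500 + 1.2300i → escape time 2
(row=2, col=0): c = -1.2100 + 0.9600i → escape time 3
(row=2, col=1): c = -0.8450 + 0.9600i → escape time 3
(row=2, col=2): c = -0.4800 + 0.9600i → escape time 4
(row=2, col=3): c = -0.1150 + 0.9600i → escape time 6
(row=2, col=4): c = 0.2500 + 0.9600i → escape time 4
(row=3, col=0): c = -1.2100 + 0.6900i → escape time 3
(row=3, col=1): c = -0.8450 + 0.6900i → escape time 4
(row=3, col=2): c = -0.4800 + 0.6900i → escape time 6
(row=3, col=3): c = -0.1150 + 0.6900i → escape time 6
(row=3, col=4): c = 0.2500 + 0.6900i → escape time 6
(row=4, col=0): c = -1.2100 + 0.4200i → escape time 6
(row=4, col=1): c = -0.8450 + 0.4200i → escape time 6
(row=4, col=2): c = -0.4800 + 0.4200i → escape time 6
(row=4, col=3): c = -0.1150 + 0.4200i → escape time 6
(row=4, col=4): c = 0.2500 + 0.4200i → escape time 6
(row=5, col=0): c = -1.2100 + 0.1500i → escape time 6
(row=5, col=1): c = -0.8450 + 0.1500i → escape time 6
(row=5, col=2): c = -0.4800 + 0.1500i → escape time 6
(row=5, col=3): c = -0.1150 + 0.1500i → escape time 6
(row=5, col=4): c = 0.2500 + 0.1500i → escape time 6

Answer: 22222
23332
33464
34666
66666
66666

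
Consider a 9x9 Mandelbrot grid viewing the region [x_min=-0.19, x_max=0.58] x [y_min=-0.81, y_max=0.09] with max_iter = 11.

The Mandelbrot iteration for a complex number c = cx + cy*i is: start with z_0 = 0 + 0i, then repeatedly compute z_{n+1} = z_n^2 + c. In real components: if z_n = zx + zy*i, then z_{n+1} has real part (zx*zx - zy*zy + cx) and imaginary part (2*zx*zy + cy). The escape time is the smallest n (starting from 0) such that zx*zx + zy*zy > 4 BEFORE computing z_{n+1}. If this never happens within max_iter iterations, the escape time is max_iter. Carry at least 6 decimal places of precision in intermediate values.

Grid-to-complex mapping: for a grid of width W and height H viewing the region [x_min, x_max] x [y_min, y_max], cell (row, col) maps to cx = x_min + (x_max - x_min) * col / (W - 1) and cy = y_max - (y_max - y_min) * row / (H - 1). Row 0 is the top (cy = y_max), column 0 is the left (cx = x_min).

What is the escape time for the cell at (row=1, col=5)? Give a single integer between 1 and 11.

z_0 = 0 + 0i, c = 0.2913 + -0.0225i
Iter 1: z = 0.2913 + -0.0225i, |z|^2 = 0.0853
Iter 2: z = 0.3756 + -0.0356i, |z|^2 = 0.1423
Iter 3: z = 0.4310 + -0.0492i, |z|^2 = 0.1882
Iter 4: z = 0.4746 + -0.0650i, |z|^2 = 0.2295
Iter 5: z = 0.5123 + -0.0842i, |z|^2 = 0.2695
Iter 6: z = 0.5466 + -0.1087i, |z|^2 = 0.3106
Iter 7: z = 0.5782 + -0.1414i, |z|^2 = 0.3543
Iter 8: z = 0.6056 + -0.1860i, |z|^2 = 0.4013
Iter 9: z = 0.6234 + -0.2477i, |z|^2 = 0.4500
Iter 10: z = 0.6185 + -0.3314i, |z|^2 = 0.4924

Answer: 11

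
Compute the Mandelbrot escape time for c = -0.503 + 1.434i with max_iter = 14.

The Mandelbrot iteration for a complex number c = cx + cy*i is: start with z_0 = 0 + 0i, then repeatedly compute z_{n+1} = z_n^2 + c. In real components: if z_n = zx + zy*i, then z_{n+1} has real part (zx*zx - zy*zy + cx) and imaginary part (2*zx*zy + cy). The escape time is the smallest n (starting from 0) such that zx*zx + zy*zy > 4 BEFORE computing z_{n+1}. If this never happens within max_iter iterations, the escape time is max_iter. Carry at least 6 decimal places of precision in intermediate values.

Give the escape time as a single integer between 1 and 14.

z_0 = 0 + 0i, c = -0.5030 + 1.4340i
Iter 1: z = -0.5030 + 1.4340i, |z|^2 = 2.3094
Iter 2: z = -2.3063 + -0.0086i, |z|^2 = 5.3193
Escaped at iteration 2

Answer: 2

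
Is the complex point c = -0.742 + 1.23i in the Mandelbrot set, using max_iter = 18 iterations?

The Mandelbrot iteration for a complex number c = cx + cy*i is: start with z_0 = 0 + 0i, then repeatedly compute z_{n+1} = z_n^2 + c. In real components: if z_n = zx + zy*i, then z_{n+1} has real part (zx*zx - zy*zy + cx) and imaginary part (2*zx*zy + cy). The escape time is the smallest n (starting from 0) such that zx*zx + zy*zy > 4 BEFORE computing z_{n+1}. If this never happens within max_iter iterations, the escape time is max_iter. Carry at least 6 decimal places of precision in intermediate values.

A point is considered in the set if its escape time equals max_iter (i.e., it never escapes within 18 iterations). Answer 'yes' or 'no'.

Answer: no

Derivation:
z_0 = 0 + 0i, c = -0.7420 + 1.2300i
Iter 1: z = -0.7420 + 1.2300i, |z|^2 = 2.0635
Iter 2: z = -1.7043 + -0.5953i, |z|^2 = 3.2592
Iter 3: z = 1.8084 + 3.2593i, |z|^2 = 13.8929
Escaped at iteration 3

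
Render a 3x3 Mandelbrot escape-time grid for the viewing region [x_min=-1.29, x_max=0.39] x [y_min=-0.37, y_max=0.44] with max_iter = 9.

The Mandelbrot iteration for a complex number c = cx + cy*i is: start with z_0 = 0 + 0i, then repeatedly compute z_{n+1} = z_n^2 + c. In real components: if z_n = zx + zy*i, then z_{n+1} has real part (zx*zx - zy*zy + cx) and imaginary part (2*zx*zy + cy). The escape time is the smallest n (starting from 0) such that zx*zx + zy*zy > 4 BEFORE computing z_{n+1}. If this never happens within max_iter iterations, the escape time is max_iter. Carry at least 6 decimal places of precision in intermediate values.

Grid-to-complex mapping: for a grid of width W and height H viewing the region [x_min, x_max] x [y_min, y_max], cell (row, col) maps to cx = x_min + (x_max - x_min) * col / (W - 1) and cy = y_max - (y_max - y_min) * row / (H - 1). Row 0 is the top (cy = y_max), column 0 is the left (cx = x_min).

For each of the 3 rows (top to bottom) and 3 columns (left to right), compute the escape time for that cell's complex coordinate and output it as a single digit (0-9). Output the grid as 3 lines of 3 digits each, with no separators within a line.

(row=0, col=0): c = -1.2900 + 0.4400i → escape time 9
(row=0, col=1): c = -0.4500 + 0.4400i → escape time 9
(row=0, col=2): c = 0.3900 + 0.4400i → escape time 8
(row=1, col=0): c = -1.2900 + 0.0350i → escape time 9
(row=1, col=1): c = -0.4500 + 0.0350i → escape time 9
(row=1, col=2): c = 0.3900 + 0.0350i → escape time 7
(row=2, col=0): c = -1.2900 + -0.3700i → escape time 8
(row=2, col=1): c = -0.4500 + -0.3700i → escape time 9
(row=2, col=2): c = 0.3900 + -0.3700i → escape time 9

Answer: 998
997
899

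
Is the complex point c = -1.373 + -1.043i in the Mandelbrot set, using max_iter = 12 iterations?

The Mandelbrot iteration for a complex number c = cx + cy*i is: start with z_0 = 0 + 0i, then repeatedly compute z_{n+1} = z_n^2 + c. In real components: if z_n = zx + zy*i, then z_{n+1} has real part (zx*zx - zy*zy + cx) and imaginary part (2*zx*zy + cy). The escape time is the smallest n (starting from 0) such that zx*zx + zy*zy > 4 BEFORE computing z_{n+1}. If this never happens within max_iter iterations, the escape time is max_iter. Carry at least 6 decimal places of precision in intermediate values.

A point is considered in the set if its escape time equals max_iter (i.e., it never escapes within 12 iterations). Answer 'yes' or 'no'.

Answer: no

Derivation:
z_0 = 0 + 0i, c = -1.3730 + -1.0430i
Iter 1: z = -1.3730 + -1.0430i, |z|^2 = 2.9730
Iter 2: z = -0.5757 + 1.8211i, |z|^2 = 3.6478
Iter 3: z = -4.3579 + -3.1399i, |z|^2 = 28.8498
Escaped at iteration 3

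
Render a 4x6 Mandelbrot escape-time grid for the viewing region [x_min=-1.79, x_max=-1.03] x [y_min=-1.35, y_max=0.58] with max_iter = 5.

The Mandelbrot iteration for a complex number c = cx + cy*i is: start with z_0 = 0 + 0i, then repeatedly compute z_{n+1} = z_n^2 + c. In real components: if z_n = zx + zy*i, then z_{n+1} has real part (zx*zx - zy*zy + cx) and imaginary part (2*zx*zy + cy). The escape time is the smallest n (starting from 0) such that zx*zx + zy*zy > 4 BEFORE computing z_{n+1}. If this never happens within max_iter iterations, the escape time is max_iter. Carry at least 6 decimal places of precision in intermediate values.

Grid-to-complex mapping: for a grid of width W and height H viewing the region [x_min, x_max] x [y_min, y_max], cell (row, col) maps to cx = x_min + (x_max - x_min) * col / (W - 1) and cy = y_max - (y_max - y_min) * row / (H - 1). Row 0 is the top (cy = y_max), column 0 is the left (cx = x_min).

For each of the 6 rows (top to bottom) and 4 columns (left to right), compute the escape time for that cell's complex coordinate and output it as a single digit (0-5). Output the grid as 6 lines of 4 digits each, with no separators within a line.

Answer: 3335
4555
4555
3335
1233
1122

Derivation:
(row=0, col=0): c = -1.7900 + 0.5800i → escape time 3
(row=0, col=1): c = -1.5367 + 0.5800i → escape time 3
(row=0, col=2): c = -1.2833 + 0.5800i → escape time 3
(row=0, col=3): c = -1.0300 + 0.5800i → escape time 5
(row=1, col=0): c = -1.7900 + 0.1940i → escape time 4
(row=1, col=1): c = -1.5367 + 0.1940i → escape time 5
(row=1, col=2): c = -1.2833 + 0.1940i → escape time 5
(row=1, col=3): c = -1.0300 + 0.1940i → escape time 5
(row=2, col=0): c = -1.7900 + -0.1920i → escape time 4
(row=2, col=1): c = -1.5367 + -0.1920i → escape time 5
(row=2, col=2): c = -1.2833 + -0.1920i → escape time 5
(row=2, col=3): c = -1.0300 + -0.1920i → escape time 5
(row=3, col=0): c = -1.7900 + -0.5780i → escape time 3
(row=3, col=1): c = -1.5367 + -0.5780i → escape time 3
(row=3, col=2): c = -1.2833 + -0.5780i → escape time 3
(row=3, col=3): c = -1.0300 + -0.5780i → escape time 5
(row=4, col=0): c = -1.7900 + -0.9640i → escape time 1
(row=4, col=1): c = -1.5367 + -0.9640i → escape time 2
(row=4, col=2): c = -1.2833 + -0.9640i → escape time 3
(row=4, col=3): c = -1.0300 + -0.9640i → escape time 3
(row=5, col=0): c = -1.7900 + -1.3500i → escape time 1
(row=5, col=1): c = -1.5367 + -1.3500i → escape time 1
(row=5, col=2): c = -1.2833 + -1.3500i → escape time 2
(row=5, col=3): c = -1.0300 + -1.3500i → escape time 2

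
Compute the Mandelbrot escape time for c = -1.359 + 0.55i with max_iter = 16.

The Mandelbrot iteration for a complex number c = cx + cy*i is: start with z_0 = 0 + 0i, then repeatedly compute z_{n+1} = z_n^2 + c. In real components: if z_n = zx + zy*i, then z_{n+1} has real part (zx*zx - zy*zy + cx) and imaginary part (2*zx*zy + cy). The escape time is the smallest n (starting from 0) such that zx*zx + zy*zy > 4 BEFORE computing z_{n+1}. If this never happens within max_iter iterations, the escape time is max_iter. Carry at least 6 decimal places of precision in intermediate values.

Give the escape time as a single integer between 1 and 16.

z_0 = 0 + 0i, c = -1.3590 + 0.5500i
Iter 1: z = -1.3590 + 0.5500i, |z|^2 = 2.1494
Iter 2: z = 0.1854 + -0.9449i, |z|^2 = 0.9272
Iter 3: z = -2.2175 + 0.1997i, |z|^2 = 4.9570
Escaped at iteration 3

Answer: 3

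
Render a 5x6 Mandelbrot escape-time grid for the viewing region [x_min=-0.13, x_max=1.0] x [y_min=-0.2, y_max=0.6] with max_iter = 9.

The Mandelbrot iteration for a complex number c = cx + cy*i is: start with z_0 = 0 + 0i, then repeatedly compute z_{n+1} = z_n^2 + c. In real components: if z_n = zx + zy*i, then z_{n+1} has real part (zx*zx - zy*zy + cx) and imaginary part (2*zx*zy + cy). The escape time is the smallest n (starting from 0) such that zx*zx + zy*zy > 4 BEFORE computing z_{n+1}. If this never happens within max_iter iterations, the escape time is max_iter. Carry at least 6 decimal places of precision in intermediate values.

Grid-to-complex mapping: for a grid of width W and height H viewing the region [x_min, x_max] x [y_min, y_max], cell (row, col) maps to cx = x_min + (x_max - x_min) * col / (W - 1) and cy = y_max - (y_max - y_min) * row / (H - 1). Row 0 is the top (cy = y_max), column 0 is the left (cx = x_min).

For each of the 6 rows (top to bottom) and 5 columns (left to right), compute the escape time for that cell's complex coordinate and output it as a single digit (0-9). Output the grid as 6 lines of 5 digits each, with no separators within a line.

Answer: 99632
99732
99832
99632
99632
99932

Derivation:
(row=0, col=0): c = -0.1300 + 0.6000i → escape time 9
(row=0, col=1): c = 0.1525 + 0.6000i → escape time 9
(row=0, col=2): c = 0.4350 + 0.6000i → escape time 6
(row=0, col=3): c = 0.7175 + 0.6000i → escape time 3
(row=0, col=4): c = 1.0000 + 0.6000i → escape time 2
(row=1, col=0): c = -0.1300 + 0.4400i → escape time 9
(row=1, col=1): c = 0.1525 + 0.4400i → escape time 9
(row=1, col=2): c = 0.4350 + 0.4400i → escape time 7
(row=1, col=3): c = 0.7175 + 0.4400i → escape time 3
(row=1, col=4): c = 1.0000 + 0.4400i → escape time 2
(row=2, col=0): c = -0.1300 + 0.2800i → escape time 9
(row=2, col=1): c = 0.1525 + 0.2800i → escape time 9
(row=2, col=2): c = 0.4350 + 0.2800i → escape time 8
(row=2, col=3): c = 0.7175 + 0.2800i → escape time 3
(row=2, col=4): c = 1.0000 + 0.2800i → escape time 2
(row=3, col=0): c = -0.1300 + 0.1200i → escape time 9
(row=3, col=1): c = 0.1525 + 0.1200i → escape time 9
(row=3, col=2): c = 0.4350 + 0.1200i → escape time 6
(row=3, col=3): c = 0.7175 + 0.1200i → escape time 3
(row=3, col=4): c = 1.0000 + 0.1200i → escape time 2
(row=4, col=0): c = -0.1300 + -0.0400i → escape time 9
(row=4, col=1): c = 0.1525 + -0.0400i → escape time 9
(row=4, col=2): c = 0.4350 + -0.0400i → escape time 6
(row=4, col=3): c = 0.7175 + -0.0400i → escape time 3
(row=4, col=4): c = 1.0000 + -0.0400i → escape time 2
(row=5, col=0): c = -0.1300 + -0.2000i → escape time 9
(row=5, col=1): c = 0.1525 + -0.2000i → escape time 9
(row=5, col=2): c = 0.4350 + -0.2000i → escape time 9
(row=5, col=3): c = 0.7175 + -0.2000i → escape time 3
(row=5, col=4): c = 1.0000 + -0.2000i → escape time 2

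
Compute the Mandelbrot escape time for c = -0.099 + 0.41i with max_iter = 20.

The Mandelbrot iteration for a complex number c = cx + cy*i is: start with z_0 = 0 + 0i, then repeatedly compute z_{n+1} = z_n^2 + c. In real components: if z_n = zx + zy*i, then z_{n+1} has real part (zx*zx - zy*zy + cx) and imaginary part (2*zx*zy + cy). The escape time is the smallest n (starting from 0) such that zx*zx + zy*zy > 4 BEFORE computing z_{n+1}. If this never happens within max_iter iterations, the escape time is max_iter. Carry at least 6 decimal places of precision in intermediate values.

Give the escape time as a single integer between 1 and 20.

Answer: 20

Derivation:
z_0 = 0 + 0i, c = -0.0990 + 0.4100i
Iter 1: z = -0.0990 + 0.4100i, |z|^2 = 0.1779
Iter 2: z = -0.2573 + 0.3288i, |z|^2 = 0.1743
Iter 3: z = -0.1409 + 0.2408i, |z|^2 = 0.0778
Iter 4: z = -0.1371 + 0.3421i, |z|^2 = 0.1359
Iter 5: z = -0.1973 + 0.3162i, |z|^2 = 0.1389
Iter 6: z = -0.1601 + 0.2853i, |z|^2 = 0.1070
Iter 7: z = -0.1548 + 0.3187i, |z|^2 = 0.1255
Iter 8: z = -0.1766 + 0.3114i, |z|^2 = 0.1281
Iter 9: z = -0.1648 + 0.3000i, |z|^2 = 0.1172
Iter 10: z = -0.1619 + 0.3111i, |z|^2 = 0.1230
Iter 11: z = -0.1696 + 0.3093i, |z|^2 = 0.1244
Iter 12: z = -0.1659 + 0.3051i, |z|^2 = 0.1206
Iter 13: z = -0.1646 + 0.3088i, |z|^2 = 0.1224
Iter 14: z = -0.1673 + 0.3084i, |z|^2 = 0.1231
Iter 15: z = -0.1661 + 0.3068i, |z|^2 = 0.1217
Iter 16: z = -0.1656 + 0.3081i, |z|^2 = 0.1223
Iter 17: z = -0.1665 + 0.3080i, |z|^2 = 0.1226
Iter 18: z = -0.1661 + 0.3074i, |z|^2 = 0.1221
Iter 19: z = -0.1659 + 0.3078i, |z|^2 = 0.1223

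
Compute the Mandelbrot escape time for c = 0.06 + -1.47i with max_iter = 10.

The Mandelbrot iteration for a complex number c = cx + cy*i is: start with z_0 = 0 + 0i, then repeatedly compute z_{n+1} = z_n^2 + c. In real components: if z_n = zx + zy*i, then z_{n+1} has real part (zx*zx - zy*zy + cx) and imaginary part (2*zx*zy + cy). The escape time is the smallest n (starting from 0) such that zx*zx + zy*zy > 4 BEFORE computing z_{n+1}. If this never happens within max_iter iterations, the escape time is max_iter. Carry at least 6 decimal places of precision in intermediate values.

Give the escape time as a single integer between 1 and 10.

Answer: 2

Derivation:
z_0 = 0 + 0i, c = 0.0600 + -1.4700i
Iter 1: z = 0.0600 + -1.4700i, |z|^2 = 2.1645
Iter 2: z = -2.0973 + -1.6464i, |z|^2 = 7.1093
Escaped at iteration 2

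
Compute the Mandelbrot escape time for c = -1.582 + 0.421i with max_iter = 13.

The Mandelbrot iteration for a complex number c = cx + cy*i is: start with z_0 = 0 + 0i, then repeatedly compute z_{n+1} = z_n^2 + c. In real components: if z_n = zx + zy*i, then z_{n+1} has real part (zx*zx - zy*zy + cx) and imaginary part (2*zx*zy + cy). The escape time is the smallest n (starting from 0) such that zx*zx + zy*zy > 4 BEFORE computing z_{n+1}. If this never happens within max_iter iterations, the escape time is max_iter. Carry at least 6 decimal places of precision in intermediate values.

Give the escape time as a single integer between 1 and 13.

Answer: 3

Derivation:
z_0 = 0 + 0i, c = -1.5820 + 0.4210i
Iter 1: z = -1.5820 + 0.4210i, |z|^2 = 2.6800
Iter 2: z = 0.7435 + -0.9110i, |z|^2 = 1.3828
Iter 3: z = -1.8592 + -0.9337i, |z|^2 = 4.3285
Escaped at iteration 3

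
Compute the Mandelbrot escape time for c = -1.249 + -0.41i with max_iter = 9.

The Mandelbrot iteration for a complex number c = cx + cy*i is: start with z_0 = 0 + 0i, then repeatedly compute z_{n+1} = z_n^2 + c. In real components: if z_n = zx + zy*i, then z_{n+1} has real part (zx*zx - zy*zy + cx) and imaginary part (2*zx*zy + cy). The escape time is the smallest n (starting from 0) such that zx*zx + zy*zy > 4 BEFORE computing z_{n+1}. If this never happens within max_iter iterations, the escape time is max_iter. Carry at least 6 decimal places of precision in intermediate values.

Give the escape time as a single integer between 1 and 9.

z_0 = 0 + 0i, c = -1.2490 + -0.4100i
Iter 1: z = -1.2490 + -0.4100i, |z|^2 = 1.7281
Iter 2: z = 0.1429 + 0.6142i, |z|^2 = 0.3976
Iter 3: z = -1.6058 + -0.2345i, |z|^2 = 2.6336
Iter 4: z = 1.2746 + 0.3430i, |z|^2 = 1.7423
Iter 5: z = 0.2580 + 0.4644i, |z|^2 = 0.2822
Iter 6: z = -1.3981 + -0.1704i, |z|^2 = 1.9838
Iter 7: z = 0.6767 + 0.0665i, |z|^2 = 0.4624
Iter 8: z = -0.7955 + -0.3200i, |z|^2 = 0.7352

Answer: 9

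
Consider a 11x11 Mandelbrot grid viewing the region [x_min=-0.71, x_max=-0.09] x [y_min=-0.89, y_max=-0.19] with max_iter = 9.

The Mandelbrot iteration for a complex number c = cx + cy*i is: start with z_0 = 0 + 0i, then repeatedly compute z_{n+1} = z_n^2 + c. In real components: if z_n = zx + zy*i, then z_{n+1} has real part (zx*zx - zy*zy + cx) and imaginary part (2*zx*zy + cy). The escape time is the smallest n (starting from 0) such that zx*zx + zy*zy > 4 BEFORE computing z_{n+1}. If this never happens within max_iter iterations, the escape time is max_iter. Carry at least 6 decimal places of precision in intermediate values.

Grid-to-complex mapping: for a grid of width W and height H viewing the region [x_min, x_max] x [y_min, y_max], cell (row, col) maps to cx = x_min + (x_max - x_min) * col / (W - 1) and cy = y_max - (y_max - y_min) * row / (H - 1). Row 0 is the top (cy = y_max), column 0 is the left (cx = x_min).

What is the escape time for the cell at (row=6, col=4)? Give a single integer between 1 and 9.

Answer: 9

Derivation:
z_0 = 0 + 0i, c = -0.4620 + -0.6100i
Iter 1: z = -0.4620 + -0.6100i, |z|^2 = 0.5855
Iter 2: z = -0.6207 + -0.0464i, |z|^2 = 0.3874
Iter 3: z = -0.0789 + -0.5525i, |z|^2 = 0.3114
Iter 4: z = -0.7610 + -0.5228i, |z|^2 = 0.8524
Iter 5: z = -0.1562 + 0.1856i, |z|^2 = 0.0589
Iter 6: z = -0.4721 + -0.6680i, |z|^2 = 0.6691
Iter 7: z = -0.6854 + 0.0207i, |z|^2 = 0.4702
Iter 8: z = 0.0073 + -0.6383i, |z|^2 = 0.4075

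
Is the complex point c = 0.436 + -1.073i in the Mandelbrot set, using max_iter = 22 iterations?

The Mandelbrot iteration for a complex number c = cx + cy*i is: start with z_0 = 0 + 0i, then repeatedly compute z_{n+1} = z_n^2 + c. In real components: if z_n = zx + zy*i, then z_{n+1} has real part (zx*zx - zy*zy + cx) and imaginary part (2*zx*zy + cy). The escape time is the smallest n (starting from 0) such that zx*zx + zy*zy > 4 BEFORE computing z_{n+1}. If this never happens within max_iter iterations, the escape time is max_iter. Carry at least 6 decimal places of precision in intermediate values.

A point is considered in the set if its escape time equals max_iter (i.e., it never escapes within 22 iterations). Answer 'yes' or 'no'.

z_0 = 0 + 0i, c = 0.4360 + -1.0730i
Iter 1: z = 0.4360 + -1.0730i, |z|^2 = 1.3414
Iter 2: z = -0.5252 + -2.0087i, |z|^2 = 4.3106
Escaped at iteration 2

Answer: no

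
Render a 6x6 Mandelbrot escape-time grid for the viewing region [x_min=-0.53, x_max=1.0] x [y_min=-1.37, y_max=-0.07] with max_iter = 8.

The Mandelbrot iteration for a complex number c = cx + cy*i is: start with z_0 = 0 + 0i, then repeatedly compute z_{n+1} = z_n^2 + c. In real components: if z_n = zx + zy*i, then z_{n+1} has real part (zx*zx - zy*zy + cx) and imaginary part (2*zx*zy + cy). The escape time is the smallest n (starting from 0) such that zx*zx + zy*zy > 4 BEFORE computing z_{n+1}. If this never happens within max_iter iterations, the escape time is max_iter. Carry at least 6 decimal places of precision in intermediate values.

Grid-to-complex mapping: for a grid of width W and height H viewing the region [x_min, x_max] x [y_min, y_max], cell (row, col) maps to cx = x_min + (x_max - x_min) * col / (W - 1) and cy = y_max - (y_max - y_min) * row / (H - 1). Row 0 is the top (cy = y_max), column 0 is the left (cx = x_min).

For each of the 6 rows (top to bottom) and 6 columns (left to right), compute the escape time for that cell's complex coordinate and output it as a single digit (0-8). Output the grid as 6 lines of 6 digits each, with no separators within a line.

(row=0, col=0): c = -0.5300 + -0.0700i → escape time 8
(row=0, col=1): c = -0.2240 + -0.0700i → escape time 8
(row=0, col=2): c = 0.0820 + -0.0700i → escape time 8
(row=0, col=3): c = 0.3880 + -0.0700i → escape time 8
(row=0, col=4): c = 0.6940 + -0.0700i → escape time 3
(row=0, col=5): c = 1.0000 + -0.0700i → escape time 2
(row=1, col=0): c = -0.5300 + -0.3300i → escape time 8
(row=1, col=1): c = -0.2240 + -0.3300i → escape time 8
(row=1, col=2): c = 0.0820 + -0.3300i → escape time 8
(row=1, col=3): c = 0.3880 + -0.3300i → escape time 8
(row=1, col=4): c = 0.6940 + -0.3300i → escape time 3
(row=1, col=5): c = 1.0000 + -0.3300i → escape time 2
(row=2, col=0): c = -0.5300 + -0.5900i → escape time 8
(row=2, col=1): c = -0.2240 + -0.5900i → escape time 8
(row=2, col=2): c = 0.0820 + -0.5900i → escape time 8
(row=2, col=3): c = 0.3880 + -0.5900i → escape time 8
(row=2, col=4): c = 0.6940 + -0.5900i → escape time 3
(row=2, col=5): c = 1.0000 + -0.5900i → escape time 2
(row=3, col=0): c = -0.5300 + -0.8500i → escape time 4
(row=3, col=1): c = -0.2240 + -0.8500i → escape time 8
(row=3, col=2): c = 0.0820 + -0.8500i → escape time 6
(row=3, col=3): c = 0.3880 + -0.8500i → escape time 4
(row=3, col=4): c = 0.6940 + -0.8500i → escape time 2
(row=3, col=5): c = 1.0000 + -0.8500i → escape time 2
(row=4, col=0): c = -0.5300 + -1.1100i → escape time 3
(row=4, col=1): c = -0.2240 + -1.1100i → escape time 8
(row=4, col=2): c = 0.0820 + -1.1100i → escape time 4
(row=4, col=3): c = 0.3880 + -1.1100i → escape time 2
(row=4, col=4): c = 0.6940 + -1.1100i → escape time 2
(row=4, col=5): c = 1.0000 + -1.1100i → escape time 2
(row=5, col=0): c = -0.5300 + -1.3700i → escape time 2
(row=5, col=1): c = -0.2240 + -1.3700i → escape time 2
(row=5, col=2): c = 0.0820 + -1.3700i → escape time 2
(row=5, col=3): c = 0.3880 + -1.3700i → escape time 2
(row=5, col=4): c = 0.6940 + -1.3700i → escape time 2
(row=5, col=5): c = 1.0000 + -1.3700i → escape time 2

Answer: 888832
888832
888832
486422
384222
222222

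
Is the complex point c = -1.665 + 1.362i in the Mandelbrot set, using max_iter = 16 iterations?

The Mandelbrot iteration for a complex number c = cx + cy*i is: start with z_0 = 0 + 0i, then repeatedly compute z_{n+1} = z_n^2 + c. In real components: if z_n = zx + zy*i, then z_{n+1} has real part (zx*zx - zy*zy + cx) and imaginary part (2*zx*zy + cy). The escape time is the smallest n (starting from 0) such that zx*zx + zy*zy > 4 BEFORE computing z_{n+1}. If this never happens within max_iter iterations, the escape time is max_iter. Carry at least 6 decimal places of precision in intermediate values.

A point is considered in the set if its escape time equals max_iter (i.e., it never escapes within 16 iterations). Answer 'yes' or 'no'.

z_0 = 0 + 0i, c = -1.6650 + 1.3620i
Iter 1: z = -1.6650 + 1.3620i, |z|^2 = 4.6273
Escaped at iteration 1

Answer: no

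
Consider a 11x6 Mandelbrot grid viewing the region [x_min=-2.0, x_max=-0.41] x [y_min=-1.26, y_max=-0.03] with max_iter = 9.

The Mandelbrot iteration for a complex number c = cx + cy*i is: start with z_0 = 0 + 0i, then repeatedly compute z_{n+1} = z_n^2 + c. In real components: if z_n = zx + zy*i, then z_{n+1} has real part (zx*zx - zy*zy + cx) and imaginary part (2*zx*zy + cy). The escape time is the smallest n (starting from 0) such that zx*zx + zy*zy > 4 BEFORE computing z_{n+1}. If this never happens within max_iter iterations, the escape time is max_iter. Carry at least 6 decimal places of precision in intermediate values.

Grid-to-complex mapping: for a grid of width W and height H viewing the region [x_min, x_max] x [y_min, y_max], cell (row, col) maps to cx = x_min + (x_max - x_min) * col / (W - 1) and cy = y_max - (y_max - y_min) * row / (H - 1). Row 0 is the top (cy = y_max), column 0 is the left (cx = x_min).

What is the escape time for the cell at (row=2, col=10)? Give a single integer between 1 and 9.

Answer: 9

Derivation:
z_0 = 0 + 0i, c = -0.4100 + -0.5220i
Iter 1: z = -0.4100 + -0.5220i, |z|^2 = 0.4406
Iter 2: z = -0.5144 + -0.0940i, |z|^2 = 0.2734
Iter 3: z = -0.1542 + -0.4253i, |z|^2 = 0.2047
Iter 4: z = -0.5671 + -0.3908i, |z|^2 = 0.4743
Iter 5: z = -0.2411 + -0.0787i, |z|^2 = 0.0643
Iter 6: z = -0.3581 + -0.4840i, |z|^2 = 0.3625
Iter 7: z = -0.5161 + -0.1754i, |z|^2 = 0.2971
Iter 8: z = -0.1744 + -0.3410i, |z|^2 = 0.1467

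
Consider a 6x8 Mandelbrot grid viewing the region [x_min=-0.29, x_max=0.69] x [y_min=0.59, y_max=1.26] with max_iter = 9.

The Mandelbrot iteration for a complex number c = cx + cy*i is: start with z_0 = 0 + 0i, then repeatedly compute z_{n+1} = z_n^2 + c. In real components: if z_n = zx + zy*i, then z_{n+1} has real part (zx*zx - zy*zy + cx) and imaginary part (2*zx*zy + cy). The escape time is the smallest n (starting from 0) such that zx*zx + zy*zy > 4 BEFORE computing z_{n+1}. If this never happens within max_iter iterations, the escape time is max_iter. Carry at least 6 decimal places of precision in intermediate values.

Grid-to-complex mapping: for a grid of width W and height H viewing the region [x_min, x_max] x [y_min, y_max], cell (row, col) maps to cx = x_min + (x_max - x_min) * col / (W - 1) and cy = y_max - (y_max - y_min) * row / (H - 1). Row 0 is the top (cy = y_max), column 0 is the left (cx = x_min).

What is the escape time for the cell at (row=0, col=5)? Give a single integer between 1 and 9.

Answer: 2

Derivation:
z_0 = 0 + 0i, c = 0.6900 + 1.2600i
Iter 1: z = 0.6900 + 1.2600i, |z|^2 = 2.0637
Iter 2: z = -0.4215 + 2.9988i, |z|^2 = 9.1705
Escaped at iteration 2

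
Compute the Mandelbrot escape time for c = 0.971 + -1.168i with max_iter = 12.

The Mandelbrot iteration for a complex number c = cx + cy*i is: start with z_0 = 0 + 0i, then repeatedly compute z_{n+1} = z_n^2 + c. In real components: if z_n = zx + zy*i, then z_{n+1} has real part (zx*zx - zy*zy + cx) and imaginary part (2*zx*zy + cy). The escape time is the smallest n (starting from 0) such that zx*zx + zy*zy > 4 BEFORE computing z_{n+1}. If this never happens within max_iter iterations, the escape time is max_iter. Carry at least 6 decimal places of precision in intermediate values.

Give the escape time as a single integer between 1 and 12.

Answer: 2

Derivation:
z_0 = 0 + 0i, c = 0.9710 + -1.1680i
Iter 1: z = 0.9710 + -1.1680i, |z|^2 = 2.3071
Iter 2: z = 0.5496 + -3.4363i, |z|^2 = 12.1099
Escaped at iteration 2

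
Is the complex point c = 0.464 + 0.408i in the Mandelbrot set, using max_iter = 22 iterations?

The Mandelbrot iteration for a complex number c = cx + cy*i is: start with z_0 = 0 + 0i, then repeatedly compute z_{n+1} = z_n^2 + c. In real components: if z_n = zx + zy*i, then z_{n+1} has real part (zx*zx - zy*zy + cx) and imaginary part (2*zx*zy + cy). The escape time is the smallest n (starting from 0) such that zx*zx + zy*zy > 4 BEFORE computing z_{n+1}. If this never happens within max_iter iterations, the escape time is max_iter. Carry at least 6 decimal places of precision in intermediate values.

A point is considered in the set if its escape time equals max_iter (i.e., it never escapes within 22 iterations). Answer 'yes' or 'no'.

z_0 = 0 + 0i, c = 0.4640 + 0.4080i
Iter 1: z = 0.4640 + 0.4080i, |z|^2 = 0.3818
Iter 2: z = 0.5128 + 0.7866i, |z|^2 = 0.8818
Iter 3: z = 0.1082 + 1.2148i, |z|^2 = 1.4875
Iter 4: z = -1.0001 + 0.6709i, |z|^2 = 1.4503
Iter 5: z = 1.0140 + -0.9339i, |z|^2 = 1.9004
Iter 6: z = 0.6199 + -1.4860i, |z|^2 = 2.5923
Iter 7: z = -1.3598 + -1.4342i, |z|^2 = 3.9062
Iter 8: z = 0.2562 + 4.3086i, |z|^2 = 18.6299
Escaped at iteration 8

Answer: no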